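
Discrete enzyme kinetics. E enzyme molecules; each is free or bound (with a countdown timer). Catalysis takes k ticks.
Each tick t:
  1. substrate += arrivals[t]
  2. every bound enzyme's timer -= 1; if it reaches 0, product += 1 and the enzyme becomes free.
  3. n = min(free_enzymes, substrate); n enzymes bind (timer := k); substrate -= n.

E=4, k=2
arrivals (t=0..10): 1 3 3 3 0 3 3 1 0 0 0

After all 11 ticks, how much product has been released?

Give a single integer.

Answer: 17

Derivation:
t=0: arr=1 -> substrate=0 bound=1 product=0
t=1: arr=3 -> substrate=0 bound=4 product=0
t=2: arr=3 -> substrate=2 bound=4 product=1
t=3: arr=3 -> substrate=2 bound=4 product=4
t=4: arr=0 -> substrate=1 bound=4 product=5
t=5: arr=3 -> substrate=1 bound=4 product=8
t=6: arr=3 -> substrate=3 bound=4 product=9
t=7: arr=1 -> substrate=1 bound=4 product=12
t=8: arr=0 -> substrate=0 bound=4 product=13
t=9: arr=0 -> substrate=0 bound=1 product=16
t=10: arr=0 -> substrate=0 bound=0 product=17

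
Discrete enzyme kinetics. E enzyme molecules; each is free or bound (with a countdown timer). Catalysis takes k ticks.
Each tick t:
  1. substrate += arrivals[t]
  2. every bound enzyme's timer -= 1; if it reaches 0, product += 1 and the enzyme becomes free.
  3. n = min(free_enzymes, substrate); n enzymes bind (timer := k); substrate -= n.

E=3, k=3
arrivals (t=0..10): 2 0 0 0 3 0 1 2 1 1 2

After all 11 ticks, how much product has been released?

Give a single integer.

t=0: arr=2 -> substrate=0 bound=2 product=0
t=1: arr=0 -> substrate=0 bound=2 product=0
t=2: arr=0 -> substrate=0 bound=2 product=0
t=3: arr=0 -> substrate=0 bound=0 product=2
t=4: arr=3 -> substrate=0 bound=3 product=2
t=5: arr=0 -> substrate=0 bound=3 product=2
t=6: arr=1 -> substrate=1 bound=3 product=2
t=7: arr=2 -> substrate=0 bound=3 product=5
t=8: arr=1 -> substrate=1 bound=3 product=5
t=9: arr=1 -> substrate=2 bound=3 product=5
t=10: arr=2 -> substrate=1 bound=3 product=8

Answer: 8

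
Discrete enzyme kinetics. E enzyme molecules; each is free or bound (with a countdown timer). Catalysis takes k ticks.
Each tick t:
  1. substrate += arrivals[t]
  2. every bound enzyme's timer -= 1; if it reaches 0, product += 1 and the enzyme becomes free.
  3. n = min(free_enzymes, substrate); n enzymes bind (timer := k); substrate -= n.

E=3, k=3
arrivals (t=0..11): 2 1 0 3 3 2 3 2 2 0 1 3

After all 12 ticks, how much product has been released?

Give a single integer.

Answer: 9

Derivation:
t=0: arr=2 -> substrate=0 bound=2 product=0
t=1: arr=1 -> substrate=0 bound=3 product=0
t=2: arr=0 -> substrate=0 bound=3 product=0
t=3: arr=3 -> substrate=1 bound=3 product=2
t=4: arr=3 -> substrate=3 bound=3 product=3
t=5: arr=2 -> substrate=5 bound=3 product=3
t=6: arr=3 -> substrate=6 bound=3 product=5
t=7: arr=2 -> substrate=7 bound=3 product=6
t=8: arr=2 -> substrate=9 bound=3 product=6
t=9: arr=0 -> substrate=7 bound=3 product=8
t=10: arr=1 -> substrate=7 bound=3 product=9
t=11: arr=3 -> substrate=10 bound=3 product=9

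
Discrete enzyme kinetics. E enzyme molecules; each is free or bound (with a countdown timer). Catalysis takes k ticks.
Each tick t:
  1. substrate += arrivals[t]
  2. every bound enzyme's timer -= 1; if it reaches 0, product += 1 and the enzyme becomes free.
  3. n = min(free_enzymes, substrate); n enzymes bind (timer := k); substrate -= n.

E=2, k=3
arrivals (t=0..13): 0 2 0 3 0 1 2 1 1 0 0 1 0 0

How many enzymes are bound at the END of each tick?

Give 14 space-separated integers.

Answer: 0 2 2 2 2 2 2 2 2 2 2 2 2 2

Derivation:
t=0: arr=0 -> substrate=0 bound=0 product=0
t=1: arr=2 -> substrate=0 bound=2 product=0
t=2: arr=0 -> substrate=0 bound=2 product=0
t=3: arr=3 -> substrate=3 bound=2 product=0
t=4: arr=0 -> substrate=1 bound=2 product=2
t=5: arr=1 -> substrate=2 bound=2 product=2
t=6: arr=2 -> substrate=4 bound=2 product=2
t=7: arr=1 -> substrate=3 bound=2 product=4
t=8: arr=1 -> substrate=4 bound=2 product=4
t=9: arr=0 -> substrate=4 bound=2 product=4
t=10: arr=0 -> substrate=2 bound=2 product=6
t=11: arr=1 -> substrate=3 bound=2 product=6
t=12: arr=0 -> substrate=3 bound=2 product=6
t=13: arr=0 -> substrate=1 bound=2 product=8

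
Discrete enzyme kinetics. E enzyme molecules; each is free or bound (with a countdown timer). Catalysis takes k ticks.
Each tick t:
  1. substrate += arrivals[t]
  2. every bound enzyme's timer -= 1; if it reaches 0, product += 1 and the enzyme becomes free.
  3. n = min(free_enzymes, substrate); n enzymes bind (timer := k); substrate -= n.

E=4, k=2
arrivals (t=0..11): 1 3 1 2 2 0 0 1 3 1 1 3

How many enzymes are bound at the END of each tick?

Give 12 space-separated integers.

t=0: arr=1 -> substrate=0 bound=1 product=0
t=1: arr=3 -> substrate=0 bound=4 product=0
t=2: arr=1 -> substrate=0 bound=4 product=1
t=3: arr=2 -> substrate=0 bound=3 product=4
t=4: arr=2 -> substrate=0 bound=4 product=5
t=5: arr=0 -> substrate=0 bound=2 product=7
t=6: arr=0 -> substrate=0 bound=0 product=9
t=7: arr=1 -> substrate=0 bound=1 product=9
t=8: arr=3 -> substrate=0 bound=4 product=9
t=9: arr=1 -> substrate=0 bound=4 product=10
t=10: arr=1 -> substrate=0 bound=2 product=13
t=11: arr=3 -> substrate=0 bound=4 product=14

Answer: 1 4 4 3 4 2 0 1 4 4 2 4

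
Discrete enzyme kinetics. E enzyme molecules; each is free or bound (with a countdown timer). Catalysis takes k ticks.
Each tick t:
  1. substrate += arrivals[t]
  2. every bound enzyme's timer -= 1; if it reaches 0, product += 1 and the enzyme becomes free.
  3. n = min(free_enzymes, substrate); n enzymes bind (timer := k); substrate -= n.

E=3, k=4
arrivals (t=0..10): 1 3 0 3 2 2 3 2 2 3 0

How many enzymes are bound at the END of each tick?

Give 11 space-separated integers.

Answer: 1 3 3 3 3 3 3 3 3 3 3

Derivation:
t=0: arr=1 -> substrate=0 bound=1 product=0
t=1: arr=3 -> substrate=1 bound=3 product=0
t=2: arr=0 -> substrate=1 bound=3 product=0
t=3: arr=3 -> substrate=4 bound=3 product=0
t=4: arr=2 -> substrate=5 bound=3 product=1
t=5: arr=2 -> substrate=5 bound=3 product=3
t=6: arr=3 -> substrate=8 bound=3 product=3
t=7: arr=2 -> substrate=10 bound=3 product=3
t=8: arr=2 -> substrate=11 bound=3 product=4
t=9: arr=3 -> substrate=12 bound=3 product=6
t=10: arr=0 -> substrate=12 bound=3 product=6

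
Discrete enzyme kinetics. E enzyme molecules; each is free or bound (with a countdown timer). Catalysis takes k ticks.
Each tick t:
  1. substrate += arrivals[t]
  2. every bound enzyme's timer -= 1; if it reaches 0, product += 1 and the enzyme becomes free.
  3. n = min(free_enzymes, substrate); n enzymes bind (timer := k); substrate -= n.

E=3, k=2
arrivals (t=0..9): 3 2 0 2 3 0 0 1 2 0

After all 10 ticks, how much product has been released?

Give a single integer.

t=0: arr=3 -> substrate=0 bound=3 product=0
t=1: arr=2 -> substrate=2 bound=3 product=0
t=2: arr=0 -> substrate=0 bound=2 product=3
t=3: arr=2 -> substrate=1 bound=3 product=3
t=4: arr=3 -> substrate=2 bound=3 product=5
t=5: arr=0 -> substrate=1 bound=3 product=6
t=6: arr=0 -> substrate=0 bound=2 product=8
t=7: arr=1 -> substrate=0 bound=2 product=9
t=8: arr=2 -> substrate=0 bound=3 product=10
t=9: arr=0 -> substrate=0 bound=2 product=11

Answer: 11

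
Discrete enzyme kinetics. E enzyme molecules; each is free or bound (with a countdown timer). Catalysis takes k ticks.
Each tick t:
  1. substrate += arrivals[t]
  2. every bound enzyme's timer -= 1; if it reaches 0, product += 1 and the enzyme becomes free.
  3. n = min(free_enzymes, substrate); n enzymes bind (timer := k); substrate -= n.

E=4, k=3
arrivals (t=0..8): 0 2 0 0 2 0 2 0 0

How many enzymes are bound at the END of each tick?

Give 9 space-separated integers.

Answer: 0 2 2 2 2 2 4 2 2

Derivation:
t=0: arr=0 -> substrate=0 bound=0 product=0
t=1: arr=2 -> substrate=0 bound=2 product=0
t=2: arr=0 -> substrate=0 bound=2 product=0
t=3: arr=0 -> substrate=0 bound=2 product=0
t=4: arr=2 -> substrate=0 bound=2 product=2
t=5: arr=0 -> substrate=0 bound=2 product=2
t=6: arr=2 -> substrate=0 bound=4 product=2
t=7: arr=0 -> substrate=0 bound=2 product=4
t=8: arr=0 -> substrate=0 bound=2 product=4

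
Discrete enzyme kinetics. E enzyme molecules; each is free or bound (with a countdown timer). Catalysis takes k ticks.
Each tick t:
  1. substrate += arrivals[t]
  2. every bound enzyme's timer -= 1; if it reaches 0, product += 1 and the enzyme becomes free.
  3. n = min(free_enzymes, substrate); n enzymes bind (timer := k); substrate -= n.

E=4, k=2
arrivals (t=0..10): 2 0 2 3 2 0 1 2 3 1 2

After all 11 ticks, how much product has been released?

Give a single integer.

t=0: arr=2 -> substrate=0 bound=2 product=0
t=1: arr=0 -> substrate=0 bound=2 product=0
t=2: arr=2 -> substrate=0 bound=2 product=2
t=3: arr=3 -> substrate=1 bound=4 product=2
t=4: arr=2 -> substrate=1 bound=4 product=4
t=5: arr=0 -> substrate=0 bound=3 product=6
t=6: arr=1 -> substrate=0 bound=2 product=8
t=7: arr=2 -> substrate=0 bound=3 product=9
t=8: arr=3 -> substrate=1 bound=4 product=10
t=9: arr=1 -> substrate=0 bound=4 product=12
t=10: arr=2 -> substrate=0 bound=4 product=14

Answer: 14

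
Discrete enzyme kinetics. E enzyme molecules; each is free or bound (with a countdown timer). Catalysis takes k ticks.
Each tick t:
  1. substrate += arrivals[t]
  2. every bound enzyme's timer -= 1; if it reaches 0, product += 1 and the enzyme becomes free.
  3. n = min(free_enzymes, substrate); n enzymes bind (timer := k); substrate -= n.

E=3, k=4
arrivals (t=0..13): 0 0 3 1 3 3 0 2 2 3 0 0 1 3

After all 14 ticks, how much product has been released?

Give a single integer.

t=0: arr=0 -> substrate=0 bound=0 product=0
t=1: arr=0 -> substrate=0 bound=0 product=0
t=2: arr=3 -> substrate=0 bound=3 product=0
t=3: arr=1 -> substrate=1 bound=3 product=0
t=4: arr=3 -> substrate=4 bound=3 product=0
t=5: arr=3 -> substrate=7 bound=3 product=0
t=6: arr=0 -> substrate=4 bound=3 product=3
t=7: arr=2 -> substrate=6 bound=3 product=3
t=8: arr=2 -> substrate=8 bound=3 product=3
t=9: arr=3 -> substrate=11 bound=3 product=3
t=10: arr=0 -> substrate=8 bound=3 product=6
t=11: arr=0 -> substrate=8 bound=3 product=6
t=12: arr=1 -> substrate=9 bound=3 product=6
t=13: arr=3 -> substrate=12 bound=3 product=6

Answer: 6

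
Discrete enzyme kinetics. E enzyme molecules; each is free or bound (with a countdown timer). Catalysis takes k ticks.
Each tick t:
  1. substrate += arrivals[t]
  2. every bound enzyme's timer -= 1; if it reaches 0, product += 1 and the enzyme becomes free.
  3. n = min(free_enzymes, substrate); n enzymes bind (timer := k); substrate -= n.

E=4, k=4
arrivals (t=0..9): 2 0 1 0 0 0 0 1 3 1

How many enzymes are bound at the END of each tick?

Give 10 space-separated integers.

t=0: arr=2 -> substrate=0 bound=2 product=0
t=1: arr=0 -> substrate=0 bound=2 product=0
t=2: arr=1 -> substrate=0 bound=3 product=0
t=3: arr=0 -> substrate=0 bound=3 product=0
t=4: arr=0 -> substrate=0 bound=1 product=2
t=5: arr=0 -> substrate=0 bound=1 product=2
t=6: arr=0 -> substrate=0 bound=0 product=3
t=7: arr=1 -> substrate=0 bound=1 product=3
t=8: arr=3 -> substrate=0 bound=4 product=3
t=9: arr=1 -> substrate=1 bound=4 product=3

Answer: 2 2 3 3 1 1 0 1 4 4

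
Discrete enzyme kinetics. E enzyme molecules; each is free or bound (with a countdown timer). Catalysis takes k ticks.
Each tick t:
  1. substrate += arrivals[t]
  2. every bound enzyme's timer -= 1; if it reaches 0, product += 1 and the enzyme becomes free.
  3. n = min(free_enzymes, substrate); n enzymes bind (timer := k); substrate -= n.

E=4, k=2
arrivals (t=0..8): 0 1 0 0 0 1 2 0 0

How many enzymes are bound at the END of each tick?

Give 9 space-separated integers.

t=0: arr=0 -> substrate=0 bound=0 product=0
t=1: arr=1 -> substrate=0 bound=1 product=0
t=2: arr=0 -> substrate=0 bound=1 product=0
t=3: arr=0 -> substrate=0 bound=0 product=1
t=4: arr=0 -> substrate=0 bound=0 product=1
t=5: arr=1 -> substrate=0 bound=1 product=1
t=6: arr=2 -> substrate=0 bound=3 product=1
t=7: arr=0 -> substrate=0 bound=2 product=2
t=8: arr=0 -> substrate=0 bound=0 product=4

Answer: 0 1 1 0 0 1 3 2 0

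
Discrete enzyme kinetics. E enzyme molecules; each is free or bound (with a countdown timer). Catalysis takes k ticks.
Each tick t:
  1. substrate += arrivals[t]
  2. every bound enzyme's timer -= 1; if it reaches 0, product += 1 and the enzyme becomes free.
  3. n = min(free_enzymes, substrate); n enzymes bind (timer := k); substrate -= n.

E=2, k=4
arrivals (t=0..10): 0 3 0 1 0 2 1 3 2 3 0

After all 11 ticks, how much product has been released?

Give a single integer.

Answer: 4

Derivation:
t=0: arr=0 -> substrate=0 bound=0 product=0
t=1: arr=3 -> substrate=1 bound=2 product=0
t=2: arr=0 -> substrate=1 bound=2 product=0
t=3: arr=1 -> substrate=2 bound=2 product=0
t=4: arr=0 -> substrate=2 bound=2 product=0
t=5: arr=2 -> substrate=2 bound=2 product=2
t=6: arr=1 -> substrate=3 bound=2 product=2
t=7: arr=3 -> substrate=6 bound=2 product=2
t=8: arr=2 -> substrate=8 bound=2 product=2
t=9: arr=3 -> substrate=9 bound=2 product=4
t=10: arr=0 -> substrate=9 bound=2 product=4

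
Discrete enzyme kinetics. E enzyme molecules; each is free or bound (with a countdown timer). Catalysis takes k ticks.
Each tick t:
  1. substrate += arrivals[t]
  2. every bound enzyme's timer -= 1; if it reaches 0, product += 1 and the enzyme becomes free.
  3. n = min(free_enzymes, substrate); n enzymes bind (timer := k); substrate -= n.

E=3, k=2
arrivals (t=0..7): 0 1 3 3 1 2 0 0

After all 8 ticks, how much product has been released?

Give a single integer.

t=0: arr=0 -> substrate=0 bound=0 product=0
t=1: arr=1 -> substrate=0 bound=1 product=0
t=2: arr=3 -> substrate=1 bound=3 product=0
t=3: arr=3 -> substrate=3 bound=3 product=1
t=4: arr=1 -> substrate=2 bound=3 product=3
t=5: arr=2 -> substrate=3 bound=3 product=4
t=6: arr=0 -> substrate=1 bound=3 product=6
t=7: arr=0 -> substrate=0 bound=3 product=7

Answer: 7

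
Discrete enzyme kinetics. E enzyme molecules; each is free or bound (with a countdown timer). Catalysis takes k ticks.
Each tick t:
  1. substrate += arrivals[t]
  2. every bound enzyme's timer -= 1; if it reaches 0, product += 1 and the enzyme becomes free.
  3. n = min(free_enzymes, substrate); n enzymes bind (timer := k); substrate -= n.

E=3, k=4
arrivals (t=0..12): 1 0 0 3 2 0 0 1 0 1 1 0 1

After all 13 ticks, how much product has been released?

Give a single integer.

Answer: 7

Derivation:
t=0: arr=1 -> substrate=0 bound=1 product=0
t=1: arr=0 -> substrate=0 bound=1 product=0
t=2: arr=0 -> substrate=0 bound=1 product=0
t=3: arr=3 -> substrate=1 bound=3 product=0
t=4: arr=2 -> substrate=2 bound=3 product=1
t=5: arr=0 -> substrate=2 bound=3 product=1
t=6: arr=0 -> substrate=2 bound=3 product=1
t=7: arr=1 -> substrate=1 bound=3 product=3
t=8: arr=0 -> substrate=0 bound=3 product=4
t=9: arr=1 -> substrate=1 bound=3 product=4
t=10: arr=1 -> substrate=2 bound=3 product=4
t=11: arr=0 -> substrate=0 bound=3 product=6
t=12: arr=1 -> substrate=0 bound=3 product=7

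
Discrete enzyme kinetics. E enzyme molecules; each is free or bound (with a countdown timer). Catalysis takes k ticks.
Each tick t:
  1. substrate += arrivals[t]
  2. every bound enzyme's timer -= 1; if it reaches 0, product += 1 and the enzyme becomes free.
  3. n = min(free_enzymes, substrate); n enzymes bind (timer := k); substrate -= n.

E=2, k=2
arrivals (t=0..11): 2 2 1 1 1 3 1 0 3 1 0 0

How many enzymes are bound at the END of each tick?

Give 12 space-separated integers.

Answer: 2 2 2 2 2 2 2 2 2 2 2 2

Derivation:
t=0: arr=2 -> substrate=0 bound=2 product=0
t=1: arr=2 -> substrate=2 bound=2 product=0
t=2: arr=1 -> substrate=1 bound=2 product=2
t=3: arr=1 -> substrate=2 bound=2 product=2
t=4: arr=1 -> substrate=1 bound=2 product=4
t=5: arr=3 -> substrate=4 bound=2 product=4
t=6: arr=1 -> substrate=3 bound=2 product=6
t=7: arr=0 -> substrate=3 bound=2 product=6
t=8: arr=3 -> substrate=4 bound=2 product=8
t=9: arr=1 -> substrate=5 bound=2 product=8
t=10: arr=0 -> substrate=3 bound=2 product=10
t=11: arr=0 -> substrate=3 bound=2 product=10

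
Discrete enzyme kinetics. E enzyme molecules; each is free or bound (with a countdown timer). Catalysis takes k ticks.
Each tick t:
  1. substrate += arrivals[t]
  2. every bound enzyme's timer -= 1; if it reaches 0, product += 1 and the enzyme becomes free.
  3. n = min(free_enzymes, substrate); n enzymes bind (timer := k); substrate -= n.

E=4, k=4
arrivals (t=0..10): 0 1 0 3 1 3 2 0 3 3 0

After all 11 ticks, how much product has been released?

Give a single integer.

Answer: 5

Derivation:
t=0: arr=0 -> substrate=0 bound=0 product=0
t=1: arr=1 -> substrate=0 bound=1 product=0
t=2: arr=0 -> substrate=0 bound=1 product=0
t=3: arr=3 -> substrate=0 bound=4 product=0
t=4: arr=1 -> substrate=1 bound=4 product=0
t=5: arr=3 -> substrate=3 bound=4 product=1
t=6: arr=2 -> substrate=5 bound=4 product=1
t=7: arr=0 -> substrate=2 bound=4 product=4
t=8: arr=3 -> substrate=5 bound=4 product=4
t=9: arr=3 -> substrate=7 bound=4 product=5
t=10: arr=0 -> substrate=7 bound=4 product=5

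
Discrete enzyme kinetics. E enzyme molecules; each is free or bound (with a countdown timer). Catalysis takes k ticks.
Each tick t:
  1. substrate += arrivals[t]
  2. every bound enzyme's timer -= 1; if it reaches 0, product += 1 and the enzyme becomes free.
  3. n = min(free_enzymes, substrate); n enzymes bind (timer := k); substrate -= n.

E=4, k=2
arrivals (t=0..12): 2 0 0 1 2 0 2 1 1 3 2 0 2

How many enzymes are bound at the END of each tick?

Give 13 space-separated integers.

t=0: arr=2 -> substrate=0 bound=2 product=0
t=1: arr=0 -> substrate=0 bound=2 product=0
t=2: arr=0 -> substrate=0 bound=0 product=2
t=3: arr=1 -> substrate=0 bound=1 product=2
t=4: arr=2 -> substrate=0 bound=3 product=2
t=5: arr=0 -> substrate=0 bound=2 product=3
t=6: arr=2 -> substrate=0 bound=2 product=5
t=7: arr=1 -> substrate=0 bound=3 product=5
t=8: arr=1 -> substrate=0 bound=2 product=7
t=9: arr=3 -> substrate=0 bound=4 product=8
t=10: arr=2 -> substrate=1 bound=4 product=9
t=11: arr=0 -> substrate=0 bound=2 product=12
t=12: arr=2 -> substrate=0 bound=3 product=13

Answer: 2 2 0 1 3 2 2 3 2 4 4 2 3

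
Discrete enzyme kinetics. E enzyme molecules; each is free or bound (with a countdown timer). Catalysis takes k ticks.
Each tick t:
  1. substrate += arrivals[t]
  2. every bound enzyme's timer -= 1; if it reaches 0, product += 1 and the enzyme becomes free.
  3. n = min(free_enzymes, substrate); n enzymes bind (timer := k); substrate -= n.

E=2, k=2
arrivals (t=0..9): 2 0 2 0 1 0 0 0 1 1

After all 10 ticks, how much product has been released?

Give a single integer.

Answer: 5

Derivation:
t=0: arr=2 -> substrate=0 bound=2 product=0
t=1: arr=0 -> substrate=0 bound=2 product=0
t=2: arr=2 -> substrate=0 bound=2 product=2
t=3: arr=0 -> substrate=0 bound=2 product=2
t=4: arr=1 -> substrate=0 bound=1 product=4
t=5: arr=0 -> substrate=0 bound=1 product=4
t=6: arr=0 -> substrate=0 bound=0 product=5
t=7: arr=0 -> substrate=0 bound=0 product=5
t=8: arr=1 -> substrate=0 bound=1 product=5
t=9: arr=1 -> substrate=0 bound=2 product=5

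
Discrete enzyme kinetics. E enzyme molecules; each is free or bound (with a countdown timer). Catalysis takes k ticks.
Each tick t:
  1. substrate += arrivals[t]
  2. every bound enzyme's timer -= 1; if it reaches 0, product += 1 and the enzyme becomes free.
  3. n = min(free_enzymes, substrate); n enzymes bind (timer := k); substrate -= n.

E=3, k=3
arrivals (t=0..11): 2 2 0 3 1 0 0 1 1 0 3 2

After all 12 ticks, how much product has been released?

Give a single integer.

Answer: 9

Derivation:
t=0: arr=2 -> substrate=0 bound=2 product=0
t=1: arr=2 -> substrate=1 bound=3 product=0
t=2: arr=0 -> substrate=1 bound=3 product=0
t=3: arr=3 -> substrate=2 bound=3 product=2
t=4: arr=1 -> substrate=2 bound=3 product=3
t=5: arr=0 -> substrate=2 bound=3 product=3
t=6: arr=0 -> substrate=0 bound=3 product=5
t=7: arr=1 -> substrate=0 bound=3 product=6
t=8: arr=1 -> substrate=1 bound=3 product=6
t=9: arr=0 -> substrate=0 bound=2 product=8
t=10: arr=3 -> substrate=1 bound=3 product=9
t=11: arr=2 -> substrate=3 bound=3 product=9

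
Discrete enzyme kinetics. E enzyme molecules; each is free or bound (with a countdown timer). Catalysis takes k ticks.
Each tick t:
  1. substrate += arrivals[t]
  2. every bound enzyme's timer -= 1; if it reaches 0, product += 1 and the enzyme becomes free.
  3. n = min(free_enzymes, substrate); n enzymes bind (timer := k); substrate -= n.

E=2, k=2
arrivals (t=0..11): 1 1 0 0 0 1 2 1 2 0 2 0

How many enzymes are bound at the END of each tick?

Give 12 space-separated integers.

Answer: 1 2 1 0 0 1 2 2 2 2 2 2

Derivation:
t=0: arr=1 -> substrate=0 bound=1 product=0
t=1: arr=1 -> substrate=0 bound=2 product=0
t=2: arr=0 -> substrate=0 bound=1 product=1
t=3: arr=0 -> substrate=0 bound=0 product=2
t=4: arr=0 -> substrate=0 bound=0 product=2
t=5: arr=1 -> substrate=0 bound=1 product=2
t=6: arr=2 -> substrate=1 bound=2 product=2
t=7: arr=1 -> substrate=1 bound=2 product=3
t=8: arr=2 -> substrate=2 bound=2 product=4
t=9: arr=0 -> substrate=1 bound=2 product=5
t=10: arr=2 -> substrate=2 bound=2 product=6
t=11: arr=0 -> substrate=1 bound=2 product=7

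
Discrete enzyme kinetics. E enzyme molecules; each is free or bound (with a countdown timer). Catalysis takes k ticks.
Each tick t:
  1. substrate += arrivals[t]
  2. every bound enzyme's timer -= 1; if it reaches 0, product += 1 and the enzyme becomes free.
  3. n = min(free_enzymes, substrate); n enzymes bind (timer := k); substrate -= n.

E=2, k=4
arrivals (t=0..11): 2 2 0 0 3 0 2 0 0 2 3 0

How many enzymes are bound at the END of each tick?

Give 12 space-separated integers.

Answer: 2 2 2 2 2 2 2 2 2 2 2 2

Derivation:
t=0: arr=2 -> substrate=0 bound=2 product=0
t=1: arr=2 -> substrate=2 bound=2 product=0
t=2: arr=0 -> substrate=2 bound=2 product=0
t=3: arr=0 -> substrate=2 bound=2 product=0
t=4: arr=3 -> substrate=3 bound=2 product=2
t=5: arr=0 -> substrate=3 bound=2 product=2
t=6: arr=2 -> substrate=5 bound=2 product=2
t=7: arr=0 -> substrate=5 bound=2 product=2
t=8: arr=0 -> substrate=3 bound=2 product=4
t=9: arr=2 -> substrate=5 bound=2 product=4
t=10: arr=3 -> substrate=8 bound=2 product=4
t=11: arr=0 -> substrate=8 bound=2 product=4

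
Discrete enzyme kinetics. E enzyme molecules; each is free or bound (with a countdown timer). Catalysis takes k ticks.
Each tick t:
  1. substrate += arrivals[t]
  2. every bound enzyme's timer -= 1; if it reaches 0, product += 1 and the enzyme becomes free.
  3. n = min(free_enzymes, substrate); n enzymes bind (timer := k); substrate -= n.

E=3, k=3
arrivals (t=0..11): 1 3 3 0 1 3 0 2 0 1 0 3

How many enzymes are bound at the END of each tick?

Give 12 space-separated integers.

t=0: arr=1 -> substrate=0 bound=1 product=0
t=1: arr=3 -> substrate=1 bound=3 product=0
t=2: arr=3 -> substrate=4 bound=3 product=0
t=3: arr=0 -> substrate=3 bound=3 product=1
t=4: arr=1 -> substrate=2 bound=3 product=3
t=5: arr=3 -> substrate=5 bound=3 product=3
t=6: arr=0 -> substrate=4 bound=3 product=4
t=7: arr=2 -> substrate=4 bound=3 product=6
t=8: arr=0 -> substrate=4 bound=3 product=6
t=9: arr=1 -> substrate=4 bound=3 product=7
t=10: arr=0 -> substrate=2 bound=3 product=9
t=11: arr=3 -> substrate=5 bound=3 product=9

Answer: 1 3 3 3 3 3 3 3 3 3 3 3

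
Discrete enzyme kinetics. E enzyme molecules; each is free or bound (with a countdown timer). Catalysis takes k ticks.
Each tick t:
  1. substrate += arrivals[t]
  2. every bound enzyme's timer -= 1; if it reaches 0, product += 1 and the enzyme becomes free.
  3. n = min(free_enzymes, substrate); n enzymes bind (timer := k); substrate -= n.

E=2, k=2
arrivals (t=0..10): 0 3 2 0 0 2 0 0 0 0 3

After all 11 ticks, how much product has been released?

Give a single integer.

t=0: arr=0 -> substrate=0 bound=0 product=0
t=1: arr=3 -> substrate=1 bound=2 product=0
t=2: arr=2 -> substrate=3 bound=2 product=0
t=3: arr=0 -> substrate=1 bound=2 product=2
t=4: arr=0 -> substrate=1 bound=2 product=2
t=5: arr=2 -> substrate=1 bound=2 product=4
t=6: arr=0 -> substrate=1 bound=2 product=4
t=7: arr=0 -> substrate=0 bound=1 product=6
t=8: arr=0 -> substrate=0 bound=1 product=6
t=9: arr=0 -> substrate=0 bound=0 product=7
t=10: arr=3 -> substrate=1 bound=2 product=7

Answer: 7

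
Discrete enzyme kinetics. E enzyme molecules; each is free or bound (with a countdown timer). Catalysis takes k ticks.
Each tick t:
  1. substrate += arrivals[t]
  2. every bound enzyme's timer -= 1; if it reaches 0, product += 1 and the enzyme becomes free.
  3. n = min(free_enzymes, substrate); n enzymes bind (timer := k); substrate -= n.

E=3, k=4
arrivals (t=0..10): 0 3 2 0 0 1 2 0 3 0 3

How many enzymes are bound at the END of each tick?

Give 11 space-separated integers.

Answer: 0 3 3 3 3 3 3 3 3 3 3

Derivation:
t=0: arr=0 -> substrate=0 bound=0 product=0
t=1: arr=3 -> substrate=0 bound=3 product=0
t=2: arr=2 -> substrate=2 bound=3 product=0
t=3: arr=0 -> substrate=2 bound=3 product=0
t=4: arr=0 -> substrate=2 bound=3 product=0
t=5: arr=1 -> substrate=0 bound=3 product=3
t=6: arr=2 -> substrate=2 bound=3 product=3
t=7: arr=0 -> substrate=2 bound=3 product=3
t=8: arr=3 -> substrate=5 bound=3 product=3
t=9: arr=0 -> substrate=2 bound=3 product=6
t=10: arr=3 -> substrate=5 bound=3 product=6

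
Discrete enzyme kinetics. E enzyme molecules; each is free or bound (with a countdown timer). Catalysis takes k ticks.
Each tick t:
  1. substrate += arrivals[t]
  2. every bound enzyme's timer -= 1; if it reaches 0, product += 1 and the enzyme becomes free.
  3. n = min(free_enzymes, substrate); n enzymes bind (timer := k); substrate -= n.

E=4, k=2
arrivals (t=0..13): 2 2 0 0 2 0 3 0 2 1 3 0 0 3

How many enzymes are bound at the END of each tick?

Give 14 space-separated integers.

t=0: arr=2 -> substrate=0 bound=2 product=0
t=1: arr=2 -> substrate=0 bound=4 product=0
t=2: arr=0 -> substrate=0 bound=2 product=2
t=3: arr=0 -> substrate=0 bound=0 product=4
t=4: arr=2 -> substrate=0 bound=2 product=4
t=5: arr=0 -> substrate=0 bound=2 product=4
t=6: arr=3 -> substrate=0 bound=3 product=6
t=7: arr=0 -> substrate=0 bound=3 product=6
t=8: arr=2 -> substrate=0 bound=2 product=9
t=9: arr=1 -> substrate=0 bound=3 product=9
t=10: arr=3 -> substrate=0 bound=4 product=11
t=11: arr=0 -> substrate=0 bound=3 product=12
t=12: arr=0 -> substrate=0 bound=0 product=15
t=13: arr=3 -> substrate=0 bound=3 product=15

Answer: 2 4 2 0 2 2 3 3 2 3 4 3 0 3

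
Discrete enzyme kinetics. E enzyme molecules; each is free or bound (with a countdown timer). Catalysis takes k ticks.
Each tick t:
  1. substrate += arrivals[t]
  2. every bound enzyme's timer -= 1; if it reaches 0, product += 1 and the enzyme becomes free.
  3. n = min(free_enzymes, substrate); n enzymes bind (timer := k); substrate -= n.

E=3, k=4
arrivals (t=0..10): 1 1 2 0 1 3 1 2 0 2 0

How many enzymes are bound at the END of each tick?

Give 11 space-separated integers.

t=0: arr=1 -> substrate=0 bound=1 product=0
t=1: arr=1 -> substrate=0 bound=2 product=0
t=2: arr=2 -> substrate=1 bound=3 product=0
t=3: arr=0 -> substrate=1 bound=3 product=0
t=4: arr=1 -> substrate=1 bound=3 product=1
t=5: arr=3 -> substrate=3 bound=3 product=2
t=6: arr=1 -> substrate=3 bound=3 product=3
t=7: arr=2 -> substrate=5 bound=3 product=3
t=8: arr=0 -> substrate=4 bound=3 product=4
t=9: arr=2 -> substrate=5 bound=3 product=5
t=10: arr=0 -> substrate=4 bound=3 product=6

Answer: 1 2 3 3 3 3 3 3 3 3 3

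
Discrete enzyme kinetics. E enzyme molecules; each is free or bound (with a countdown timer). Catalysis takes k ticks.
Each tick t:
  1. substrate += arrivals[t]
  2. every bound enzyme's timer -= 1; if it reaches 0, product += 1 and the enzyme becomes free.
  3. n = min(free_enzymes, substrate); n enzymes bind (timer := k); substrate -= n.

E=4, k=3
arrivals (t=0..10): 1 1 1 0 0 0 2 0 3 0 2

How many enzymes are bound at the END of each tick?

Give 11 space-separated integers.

t=0: arr=1 -> substrate=0 bound=1 product=0
t=1: arr=1 -> substrate=0 bound=2 product=0
t=2: arr=1 -> substrate=0 bound=3 product=0
t=3: arr=0 -> substrate=0 bound=2 product=1
t=4: arr=0 -> substrate=0 bound=1 product=2
t=5: arr=0 -> substrate=0 bound=0 product=3
t=6: arr=2 -> substrate=0 bound=2 product=3
t=7: arr=0 -> substrate=0 bound=2 product=3
t=8: arr=3 -> substrate=1 bound=4 product=3
t=9: arr=0 -> substrate=0 bound=3 product=5
t=10: arr=2 -> substrate=1 bound=4 product=5

Answer: 1 2 3 2 1 0 2 2 4 3 4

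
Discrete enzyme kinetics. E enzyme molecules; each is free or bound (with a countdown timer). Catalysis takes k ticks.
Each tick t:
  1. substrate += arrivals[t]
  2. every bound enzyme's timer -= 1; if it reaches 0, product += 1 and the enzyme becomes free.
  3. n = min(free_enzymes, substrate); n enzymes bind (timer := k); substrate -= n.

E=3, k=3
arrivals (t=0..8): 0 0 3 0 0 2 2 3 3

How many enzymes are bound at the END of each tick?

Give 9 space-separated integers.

Answer: 0 0 3 3 3 2 3 3 3

Derivation:
t=0: arr=0 -> substrate=0 bound=0 product=0
t=1: arr=0 -> substrate=0 bound=0 product=0
t=2: arr=3 -> substrate=0 bound=3 product=0
t=3: arr=0 -> substrate=0 bound=3 product=0
t=4: arr=0 -> substrate=0 bound=3 product=0
t=5: arr=2 -> substrate=0 bound=2 product=3
t=6: arr=2 -> substrate=1 bound=3 product=3
t=7: arr=3 -> substrate=4 bound=3 product=3
t=8: arr=3 -> substrate=5 bound=3 product=5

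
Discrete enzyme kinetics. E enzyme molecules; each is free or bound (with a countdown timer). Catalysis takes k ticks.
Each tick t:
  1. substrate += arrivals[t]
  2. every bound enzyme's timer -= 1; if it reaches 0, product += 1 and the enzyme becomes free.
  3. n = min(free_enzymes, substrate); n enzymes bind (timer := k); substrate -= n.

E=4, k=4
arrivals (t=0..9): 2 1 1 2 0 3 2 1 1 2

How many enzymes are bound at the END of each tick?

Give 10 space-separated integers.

t=0: arr=2 -> substrate=0 bound=2 product=0
t=1: arr=1 -> substrate=0 bound=3 product=0
t=2: arr=1 -> substrate=0 bound=4 product=0
t=3: arr=2 -> substrate=2 bound=4 product=0
t=4: arr=0 -> substrate=0 bound=4 product=2
t=5: arr=3 -> substrate=2 bound=4 product=3
t=6: arr=2 -> substrate=3 bound=4 product=4
t=7: arr=1 -> substrate=4 bound=4 product=4
t=8: arr=1 -> substrate=3 bound=4 product=6
t=9: arr=2 -> substrate=4 bound=4 product=7

Answer: 2 3 4 4 4 4 4 4 4 4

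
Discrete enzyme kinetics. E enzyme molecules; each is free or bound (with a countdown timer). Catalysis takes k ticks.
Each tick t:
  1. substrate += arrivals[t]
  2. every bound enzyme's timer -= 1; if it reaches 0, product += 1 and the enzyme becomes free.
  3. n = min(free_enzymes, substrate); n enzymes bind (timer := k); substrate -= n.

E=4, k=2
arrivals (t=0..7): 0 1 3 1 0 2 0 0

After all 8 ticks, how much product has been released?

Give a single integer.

Answer: 7

Derivation:
t=0: arr=0 -> substrate=0 bound=0 product=0
t=1: arr=1 -> substrate=0 bound=1 product=0
t=2: arr=3 -> substrate=0 bound=4 product=0
t=3: arr=1 -> substrate=0 bound=4 product=1
t=4: arr=0 -> substrate=0 bound=1 product=4
t=5: arr=2 -> substrate=0 bound=2 product=5
t=6: arr=0 -> substrate=0 bound=2 product=5
t=7: arr=0 -> substrate=0 bound=0 product=7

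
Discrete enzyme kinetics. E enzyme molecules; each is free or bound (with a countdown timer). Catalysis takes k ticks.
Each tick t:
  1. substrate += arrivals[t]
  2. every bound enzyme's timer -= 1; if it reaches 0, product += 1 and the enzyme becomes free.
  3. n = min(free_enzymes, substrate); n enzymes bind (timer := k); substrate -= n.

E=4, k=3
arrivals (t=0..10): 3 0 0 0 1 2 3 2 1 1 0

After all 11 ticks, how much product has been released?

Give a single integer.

t=0: arr=3 -> substrate=0 bound=3 product=0
t=1: arr=0 -> substrate=0 bound=3 product=0
t=2: arr=0 -> substrate=0 bound=3 product=0
t=3: arr=0 -> substrate=0 bound=0 product=3
t=4: arr=1 -> substrate=0 bound=1 product=3
t=5: arr=2 -> substrate=0 bound=3 product=3
t=6: arr=3 -> substrate=2 bound=4 product=3
t=7: arr=2 -> substrate=3 bound=4 product=4
t=8: arr=1 -> substrate=2 bound=4 product=6
t=9: arr=1 -> substrate=2 bound=4 product=7
t=10: arr=0 -> substrate=1 bound=4 product=8

Answer: 8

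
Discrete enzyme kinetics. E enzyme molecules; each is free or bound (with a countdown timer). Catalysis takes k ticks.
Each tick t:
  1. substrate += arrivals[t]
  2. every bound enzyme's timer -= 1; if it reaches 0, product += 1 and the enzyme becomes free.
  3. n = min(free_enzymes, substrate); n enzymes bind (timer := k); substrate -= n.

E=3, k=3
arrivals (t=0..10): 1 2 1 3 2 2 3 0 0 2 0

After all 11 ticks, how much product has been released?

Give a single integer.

t=0: arr=1 -> substrate=0 bound=1 product=0
t=1: arr=2 -> substrate=0 bound=3 product=0
t=2: arr=1 -> substrate=1 bound=3 product=0
t=3: arr=3 -> substrate=3 bound=3 product=1
t=4: arr=2 -> substrate=3 bound=3 product=3
t=5: arr=2 -> substrate=5 bound=3 product=3
t=6: arr=3 -> substrate=7 bound=3 product=4
t=7: arr=0 -> substrate=5 bound=3 product=6
t=8: arr=0 -> substrate=5 bound=3 product=6
t=9: arr=2 -> substrate=6 bound=3 product=7
t=10: arr=0 -> substrate=4 bound=3 product=9

Answer: 9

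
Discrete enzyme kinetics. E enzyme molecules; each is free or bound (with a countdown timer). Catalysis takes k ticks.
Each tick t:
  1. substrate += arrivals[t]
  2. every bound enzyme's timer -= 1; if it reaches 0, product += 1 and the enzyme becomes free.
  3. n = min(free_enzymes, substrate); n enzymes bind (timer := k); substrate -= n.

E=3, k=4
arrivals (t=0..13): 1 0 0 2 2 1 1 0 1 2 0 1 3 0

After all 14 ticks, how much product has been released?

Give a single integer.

t=0: arr=1 -> substrate=0 bound=1 product=0
t=1: arr=0 -> substrate=0 bound=1 product=0
t=2: arr=0 -> substrate=0 bound=1 product=0
t=3: arr=2 -> substrate=0 bound=3 product=0
t=4: arr=2 -> substrate=1 bound=3 product=1
t=5: arr=1 -> substrate=2 bound=3 product=1
t=6: arr=1 -> substrate=3 bound=3 product=1
t=7: arr=0 -> substrate=1 bound=3 product=3
t=8: arr=1 -> substrate=1 bound=3 product=4
t=9: arr=2 -> substrate=3 bound=3 product=4
t=10: arr=0 -> substrate=3 bound=3 product=4
t=11: arr=1 -> substrate=2 bound=3 product=6
t=12: arr=3 -> substrate=4 bound=3 product=7
t=13: arr=0 -> substrate=4 bound=3 product=7

Answer: 7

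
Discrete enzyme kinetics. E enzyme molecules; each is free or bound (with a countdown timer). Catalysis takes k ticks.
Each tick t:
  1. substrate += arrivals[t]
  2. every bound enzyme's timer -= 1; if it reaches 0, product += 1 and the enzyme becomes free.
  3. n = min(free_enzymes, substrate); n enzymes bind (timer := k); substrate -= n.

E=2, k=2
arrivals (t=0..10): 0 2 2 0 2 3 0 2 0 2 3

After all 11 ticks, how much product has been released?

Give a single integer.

t=0: arr=0 -> substrate=0 bound=0 product=0
t=1: arr=2 -> substrate=0 bound=2 product=0
t=2: arr=2 -> substrate=2 bound=2 product=0
t=3: arr=0 -> substrate=0 bound=2 product=2
t=4: arr=2 -> substrate=2 bound=2 product=2
t=5: arr=3 -> substrate=3 bound=2 product=4
t=6: arr=0 -> substrate=3 bound=2 product=4
t=7: arr=2 -> substrate=3 bound=2 product=6
t=8: arr=0 -> substrate=3 bound=2 product=6
t=9: arr=2 -> substrate=3 bound=2 product=8
t=10: arr=3 -> substrate=6 bound=2 product=8

Answer: 8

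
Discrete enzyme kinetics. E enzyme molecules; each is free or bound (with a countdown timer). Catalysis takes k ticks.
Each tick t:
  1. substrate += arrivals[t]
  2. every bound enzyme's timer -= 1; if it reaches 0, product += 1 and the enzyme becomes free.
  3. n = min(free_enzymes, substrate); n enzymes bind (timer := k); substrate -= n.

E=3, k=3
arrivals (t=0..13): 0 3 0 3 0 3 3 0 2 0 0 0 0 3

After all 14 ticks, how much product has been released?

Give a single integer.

Answer: 12

Derivation:
t=0: arr=0 -> substrate=0 bound=0 product=0
t=1: arr=3 -> substrate=0 bound=3 product=0
t=2: arr=0 -> substrate=0 bound=3 product=0
t=3: arr=3 -> substrate=3 bound=3 product=0
t=4: arr=0 -> substrate=0 bound=3 product=3
t=5: arr=3 -> substrate=3 bound=3 product=3
t=6: arr=3 -> substrate=6 bound=3 product=3
t=7: arr=0 -> substrate=3 bound=3 product=6
t=8: arr=2 -> substrate=5 bound=3 product=6
t=9: arr=0 -> substrate=5 bound=3 product=6
t=10: arr=0 -> substrate=2 bound=3 product=9
t=11: arr=0 -> substrate=2 bound=3 product=9
t=12: arr=0 -> substrate=2 bound=3 product=9
t=13: arr=3 -> substrate=2 bound=3 product=12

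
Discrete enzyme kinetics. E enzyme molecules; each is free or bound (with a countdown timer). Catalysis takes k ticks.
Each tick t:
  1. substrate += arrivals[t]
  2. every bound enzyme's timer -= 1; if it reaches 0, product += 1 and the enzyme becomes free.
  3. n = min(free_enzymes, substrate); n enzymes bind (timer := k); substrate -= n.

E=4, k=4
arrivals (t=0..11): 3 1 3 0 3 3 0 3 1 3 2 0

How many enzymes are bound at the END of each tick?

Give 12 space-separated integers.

t=0: arr=3 -> substrate=0 bound=3 product=0
t=1: arr=1 -> substrate=0 bound=4 product=0
t=2: arr=3 -> substrate=3 bound=4 product=0
t=3: arr=0 -> substrate=3 bound=4 product=0
t=4: arr=3 -> substrate=3 bound=4 product=3
t=5: arr=3 -> substrate=5 bound=4 product=4
t=6: arr=0 -> substrate=5 bound=4 product=4
t=7: arr=3 -> substrate=8 bound=4 product=4
t=8: arr=1 -> substrate=6 bound=4 product=7
t=9: arr=3 -> substrate=8 bound=4 product=8
t=10: arr=2 -> substrate=10 bound=4 product=8
t=11: arr=0 -> substrate=10 bound=4 product=8

Answer: 3 4 4 4 4 4 4 4 4 4 4 4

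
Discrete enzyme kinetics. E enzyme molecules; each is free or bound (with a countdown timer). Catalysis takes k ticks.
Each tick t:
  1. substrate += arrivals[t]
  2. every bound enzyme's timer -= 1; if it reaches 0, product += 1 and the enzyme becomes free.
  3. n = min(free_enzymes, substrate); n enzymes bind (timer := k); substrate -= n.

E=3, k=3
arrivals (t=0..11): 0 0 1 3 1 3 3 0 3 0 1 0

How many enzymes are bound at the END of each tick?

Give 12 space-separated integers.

Answer: 0 0 1 3 3 3 3 3 3 3 3 3

Derivation:
t=0: arr=0 -> substrate=0 bound=0 product=0
t=1: arr=0 -> substrate=0 bound=0 product=0
t=2: arr=1 -> substrate=0 bound=1 product=0
t=3: arr=3 -> substrate=1 bound=3 product=0
t=4: arr=1 -> substrate=2 bound=3 product=0
t=5: arr=3 -> substrate=4 bound=3 product=1
t=6: arr=3 -> substrate=5 bound=3 product=3
t=7: arr=0 -> substrate=5 bound=3 product=3
t=8: arr=3 -> substrate=7 bound=3 product=4
t=9: arr=0 -> substrate=5 bound=3 product=6
t=10: arr=1 -> substrate=6 bound=3 product=6
t=11: arr=0 -> substrate=5 bound=3 product=7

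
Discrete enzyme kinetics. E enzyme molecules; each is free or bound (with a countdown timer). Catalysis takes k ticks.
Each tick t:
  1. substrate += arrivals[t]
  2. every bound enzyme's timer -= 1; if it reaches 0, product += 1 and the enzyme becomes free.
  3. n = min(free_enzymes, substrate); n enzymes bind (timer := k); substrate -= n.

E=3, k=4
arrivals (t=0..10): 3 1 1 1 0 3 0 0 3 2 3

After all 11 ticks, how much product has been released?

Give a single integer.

t=0: arr=3 -> substrate=0 bound=3 product=0
t=1: arr=1 -> substrate=1 bound=3 product=0
t=2: arr=1 -> substrate=2 bound=3 product=0
t=3: arr=1 -> substrate=3 bound=3 product=0
t=4: arr=0 -> substrate=0 bound=3 product=3
t=5: arr=3 -> substrate=3 bound=3 product=3
t=6: arr=0 -> substrate=3 bound=3 product=3
t=7: arr=0 -> substrate=3 bound=3 product=3
t=8: arr=3 -> substrate=3 bound=3 product=6
t=9: arr=2 -> substrate=5 bound=3 product=6
t=10: arr=3 -> substrate=8 bound=3 product=6

Answer: 6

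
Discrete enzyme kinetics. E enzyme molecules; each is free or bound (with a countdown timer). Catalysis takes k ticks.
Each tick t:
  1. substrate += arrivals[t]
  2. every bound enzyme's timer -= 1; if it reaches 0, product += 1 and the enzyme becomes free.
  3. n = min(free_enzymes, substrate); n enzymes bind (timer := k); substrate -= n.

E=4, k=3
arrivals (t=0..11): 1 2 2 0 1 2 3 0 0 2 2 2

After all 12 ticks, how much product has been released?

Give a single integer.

Answer: 11

Derivation:
t=0: arr=1 -> substrate=0 bound=1 product=0
t=1: arr=2 -> substrate=0 bound=3 product=0
t=2: arr=2 -> substrate=1 bound=4 product=0
t=3: arr=0 -> substrate=0 bound=4 product=1
t=4: arr=1 -> substrate=0 bound=3 product=3
t=5: arr=2 -> substrate=0 bound=4 product=4
t=6: arr=3 -> substrate=2 bound=4 product=5
t=7: arr=0 -> substrate=1 bound=4 product=6
t=8: arr=0 -> substrate=0 bound=3 product=8
t=9: arr=2 -> substrate=0 bound=4 product=9
t=10: arr=2 -> substrate=1 bound=4 product=10
t=11: arr=2 -> substrate=2 bound=4 product=11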